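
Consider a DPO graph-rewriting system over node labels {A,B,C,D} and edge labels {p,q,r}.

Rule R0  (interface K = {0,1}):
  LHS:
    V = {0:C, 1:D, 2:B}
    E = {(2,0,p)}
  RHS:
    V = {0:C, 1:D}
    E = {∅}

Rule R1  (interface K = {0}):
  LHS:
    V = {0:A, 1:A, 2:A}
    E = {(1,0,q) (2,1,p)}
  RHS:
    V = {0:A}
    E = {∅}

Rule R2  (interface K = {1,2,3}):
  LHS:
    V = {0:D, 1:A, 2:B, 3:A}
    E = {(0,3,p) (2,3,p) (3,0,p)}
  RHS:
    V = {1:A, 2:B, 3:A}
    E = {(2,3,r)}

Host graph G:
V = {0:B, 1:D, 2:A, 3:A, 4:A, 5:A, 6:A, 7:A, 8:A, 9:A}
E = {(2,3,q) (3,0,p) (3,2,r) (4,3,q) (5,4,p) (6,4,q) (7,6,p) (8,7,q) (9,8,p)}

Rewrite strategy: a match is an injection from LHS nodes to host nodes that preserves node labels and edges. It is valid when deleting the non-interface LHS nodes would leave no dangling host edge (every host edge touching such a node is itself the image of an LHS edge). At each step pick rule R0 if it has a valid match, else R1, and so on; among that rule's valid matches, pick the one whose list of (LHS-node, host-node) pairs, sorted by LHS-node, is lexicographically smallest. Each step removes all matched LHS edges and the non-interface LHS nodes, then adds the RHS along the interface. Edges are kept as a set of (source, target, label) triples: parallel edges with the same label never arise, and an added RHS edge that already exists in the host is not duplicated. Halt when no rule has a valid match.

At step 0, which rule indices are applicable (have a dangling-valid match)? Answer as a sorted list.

R0: no valid match — LHS pattern not found
R1: 1 valid match — {0↦7, 1↦8, 2↦9}
R2: no valid match — LHS pattern not found

Answer: [R1]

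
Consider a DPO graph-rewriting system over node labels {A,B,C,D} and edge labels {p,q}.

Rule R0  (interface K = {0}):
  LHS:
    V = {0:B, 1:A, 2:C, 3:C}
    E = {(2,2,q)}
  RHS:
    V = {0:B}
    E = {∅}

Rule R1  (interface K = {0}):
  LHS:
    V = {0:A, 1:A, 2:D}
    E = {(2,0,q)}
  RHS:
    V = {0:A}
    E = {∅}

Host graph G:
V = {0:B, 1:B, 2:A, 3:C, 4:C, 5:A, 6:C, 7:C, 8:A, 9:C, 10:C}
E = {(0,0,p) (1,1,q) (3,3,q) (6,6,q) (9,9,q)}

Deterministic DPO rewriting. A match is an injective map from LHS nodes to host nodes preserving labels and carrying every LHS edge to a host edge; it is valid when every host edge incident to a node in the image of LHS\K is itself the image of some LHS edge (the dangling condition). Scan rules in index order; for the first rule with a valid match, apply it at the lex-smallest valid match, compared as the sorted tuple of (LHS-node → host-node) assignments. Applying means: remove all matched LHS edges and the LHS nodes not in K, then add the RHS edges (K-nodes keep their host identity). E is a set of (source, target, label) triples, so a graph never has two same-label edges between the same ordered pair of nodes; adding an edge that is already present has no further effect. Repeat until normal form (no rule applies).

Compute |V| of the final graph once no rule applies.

start.  V:11 E:5  edges: 0-p->0 1-q->1 3-q->3 6-q->6 9-q->9
1. fire R0 via {0↦0, 1↦2, 2↦3, 3↦4}  →  V:8 E:4  edges: 0-p->0 1-q->1 6-q->6 9-q->9
2. fire R0 via {0↦0, 1↦5, 2↦6, 3↦7}  →  V:5 E:3  edges: 0-p->0 1-q->1 9-q->9
3. fire R0 via {0↦0, 1↦8, 2↦9, 3↦10}  →  V:2 E:2  edges: 0-p->0 1-q->1
normal form: no rule applies after step 3
NF nodes: {0:B, 1:B}

Answer: 2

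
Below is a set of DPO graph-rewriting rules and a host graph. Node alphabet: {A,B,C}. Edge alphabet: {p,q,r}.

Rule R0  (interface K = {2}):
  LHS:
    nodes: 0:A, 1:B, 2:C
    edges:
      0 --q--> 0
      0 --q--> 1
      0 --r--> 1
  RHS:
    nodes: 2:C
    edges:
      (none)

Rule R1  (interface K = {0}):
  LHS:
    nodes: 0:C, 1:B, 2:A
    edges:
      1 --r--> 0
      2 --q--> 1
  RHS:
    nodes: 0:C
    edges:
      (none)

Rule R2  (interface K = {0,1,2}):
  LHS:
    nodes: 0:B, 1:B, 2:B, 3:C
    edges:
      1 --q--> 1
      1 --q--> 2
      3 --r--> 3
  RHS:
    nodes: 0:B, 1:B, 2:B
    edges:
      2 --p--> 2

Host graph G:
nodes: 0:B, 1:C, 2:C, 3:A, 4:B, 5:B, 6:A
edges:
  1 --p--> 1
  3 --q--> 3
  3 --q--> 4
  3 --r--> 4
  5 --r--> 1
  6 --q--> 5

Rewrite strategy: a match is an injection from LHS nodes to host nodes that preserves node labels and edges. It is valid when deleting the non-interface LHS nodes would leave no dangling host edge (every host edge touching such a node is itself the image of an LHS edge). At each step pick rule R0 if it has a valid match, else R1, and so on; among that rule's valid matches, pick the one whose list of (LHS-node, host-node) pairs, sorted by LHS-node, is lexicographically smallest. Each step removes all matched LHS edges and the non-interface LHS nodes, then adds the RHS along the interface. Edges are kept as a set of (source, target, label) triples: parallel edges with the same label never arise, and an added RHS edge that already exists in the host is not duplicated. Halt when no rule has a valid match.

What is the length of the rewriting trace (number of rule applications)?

start.  V:7 E:6  edges: 1-p->1 3-q->3 3-q->4 3-r->4 5-r->1 6-q->5
1. fire R0 via {0↦3, 1↦4, 2↦1}  →  V:5 E:3  edges: 1-p->1 5-r->1 6-q->5
2. fire R1 via {0↦1, 1↦5, 2↦6}  →  V:3 E:1  edges: 1-p->1
halt: no rule applies after step 2

Answer: 2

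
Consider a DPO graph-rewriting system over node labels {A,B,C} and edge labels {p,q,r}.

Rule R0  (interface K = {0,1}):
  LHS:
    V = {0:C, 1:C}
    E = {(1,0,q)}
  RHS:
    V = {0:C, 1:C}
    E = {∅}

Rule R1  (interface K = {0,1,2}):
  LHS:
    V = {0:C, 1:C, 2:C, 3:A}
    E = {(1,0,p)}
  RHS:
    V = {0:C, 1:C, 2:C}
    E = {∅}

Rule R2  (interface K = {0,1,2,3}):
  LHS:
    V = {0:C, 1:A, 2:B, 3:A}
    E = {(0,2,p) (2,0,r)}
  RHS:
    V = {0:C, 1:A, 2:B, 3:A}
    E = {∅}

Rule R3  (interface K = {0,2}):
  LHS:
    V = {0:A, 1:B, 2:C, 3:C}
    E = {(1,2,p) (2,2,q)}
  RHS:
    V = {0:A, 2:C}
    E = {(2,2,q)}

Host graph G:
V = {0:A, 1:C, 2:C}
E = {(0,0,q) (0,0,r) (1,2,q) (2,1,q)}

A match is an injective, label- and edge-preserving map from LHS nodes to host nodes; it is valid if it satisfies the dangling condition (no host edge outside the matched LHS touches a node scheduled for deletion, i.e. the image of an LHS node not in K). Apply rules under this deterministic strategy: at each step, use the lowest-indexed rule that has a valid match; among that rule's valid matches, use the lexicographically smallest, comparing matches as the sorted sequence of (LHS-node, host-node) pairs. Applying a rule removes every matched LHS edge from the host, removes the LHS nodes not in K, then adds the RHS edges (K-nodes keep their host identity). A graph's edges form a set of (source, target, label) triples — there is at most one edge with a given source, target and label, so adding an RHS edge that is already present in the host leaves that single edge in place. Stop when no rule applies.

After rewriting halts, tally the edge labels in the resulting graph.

start.  V:3 E:4  edges: 0-q->0 0-r->0 1-q->2 2-q->1
1. fire R0 via {0↦1, 1↦2}  →  V:3 E:3  edges: 0-q->0 0-r->0 1-q->2
2. fire R0 via {0↦2, 1↦1}  →  V:3 E:2  edges: 0-q->0 0-r->0
halt: no rule applies after step 2
NF edges: [(0, 0, 'q'), (0, 0, 'r')]

Answer: q:1 r:1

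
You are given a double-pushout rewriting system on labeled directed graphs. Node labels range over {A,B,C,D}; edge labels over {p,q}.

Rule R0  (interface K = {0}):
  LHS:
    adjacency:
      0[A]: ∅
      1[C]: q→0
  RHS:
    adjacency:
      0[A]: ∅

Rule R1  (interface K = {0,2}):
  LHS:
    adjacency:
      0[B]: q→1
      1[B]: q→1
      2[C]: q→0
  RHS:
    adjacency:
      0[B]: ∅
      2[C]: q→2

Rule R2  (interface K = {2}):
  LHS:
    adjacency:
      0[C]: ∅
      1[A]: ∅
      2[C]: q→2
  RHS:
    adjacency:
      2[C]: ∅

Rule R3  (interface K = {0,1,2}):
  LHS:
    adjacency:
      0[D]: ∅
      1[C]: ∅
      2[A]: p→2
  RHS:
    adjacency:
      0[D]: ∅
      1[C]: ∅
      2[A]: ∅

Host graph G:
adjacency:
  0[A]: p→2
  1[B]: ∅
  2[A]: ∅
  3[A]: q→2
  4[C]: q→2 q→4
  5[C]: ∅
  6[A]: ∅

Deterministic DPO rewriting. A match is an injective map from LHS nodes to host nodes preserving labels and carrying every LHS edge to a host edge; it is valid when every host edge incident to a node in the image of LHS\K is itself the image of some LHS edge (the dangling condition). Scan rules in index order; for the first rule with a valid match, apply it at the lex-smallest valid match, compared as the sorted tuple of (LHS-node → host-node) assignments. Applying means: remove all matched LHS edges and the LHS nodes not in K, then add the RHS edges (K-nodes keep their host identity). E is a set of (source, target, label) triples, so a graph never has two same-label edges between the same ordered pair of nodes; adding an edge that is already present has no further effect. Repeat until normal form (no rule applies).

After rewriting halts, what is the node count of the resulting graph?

[0] host  ⇒  7 nodes, 4 edges  {0-p->2 3-q->2 4-q->2 4-q->4}
[1] R2 @ {0↦5, 1↦6, 2↦4}  ⇒  5 nodes, 3 edges  {0-p->2 3-q->2 4-q->2}
[2] R0 @ {0↦2, 1↦4}  ⇒  4 nodes, 2 edges  {0-p->2 3-q->2}
normal form: no rule applies after step 2
NF nodes: {0:A, 1:B, 2:A, 3:A}

Answer: 4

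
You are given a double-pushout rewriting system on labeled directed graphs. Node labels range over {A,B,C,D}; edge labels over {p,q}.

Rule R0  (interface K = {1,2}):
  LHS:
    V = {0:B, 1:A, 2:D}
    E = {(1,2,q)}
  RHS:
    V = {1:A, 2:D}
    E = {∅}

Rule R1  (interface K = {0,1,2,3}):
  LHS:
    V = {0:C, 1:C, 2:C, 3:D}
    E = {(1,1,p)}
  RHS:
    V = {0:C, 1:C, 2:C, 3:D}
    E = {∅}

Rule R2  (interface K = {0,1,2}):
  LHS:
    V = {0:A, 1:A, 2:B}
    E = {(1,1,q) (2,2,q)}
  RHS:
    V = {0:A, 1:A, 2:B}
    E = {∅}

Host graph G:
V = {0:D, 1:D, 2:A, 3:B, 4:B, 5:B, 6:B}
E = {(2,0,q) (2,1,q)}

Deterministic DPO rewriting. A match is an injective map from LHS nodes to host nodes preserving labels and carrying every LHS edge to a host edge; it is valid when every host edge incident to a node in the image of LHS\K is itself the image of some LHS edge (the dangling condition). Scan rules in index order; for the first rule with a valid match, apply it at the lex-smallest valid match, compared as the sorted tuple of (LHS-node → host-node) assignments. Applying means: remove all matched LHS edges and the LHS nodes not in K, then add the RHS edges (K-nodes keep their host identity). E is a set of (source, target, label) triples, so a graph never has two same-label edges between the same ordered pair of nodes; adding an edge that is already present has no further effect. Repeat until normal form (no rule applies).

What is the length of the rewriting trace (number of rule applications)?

initial: |V|=7 |E|=2  E = 2-q->0 2-q->1
step 1: apply R0 at {0↦3, 1↦2, 2↦0}  → |V|=6 |E|=1  E = 2-q->1
step 2: apply R0 at {0↦4, 1↦2, 2↦1}  → |V|=5 |E|=0  E = ∅
final graph: no rule applies after step 2

Answer: 2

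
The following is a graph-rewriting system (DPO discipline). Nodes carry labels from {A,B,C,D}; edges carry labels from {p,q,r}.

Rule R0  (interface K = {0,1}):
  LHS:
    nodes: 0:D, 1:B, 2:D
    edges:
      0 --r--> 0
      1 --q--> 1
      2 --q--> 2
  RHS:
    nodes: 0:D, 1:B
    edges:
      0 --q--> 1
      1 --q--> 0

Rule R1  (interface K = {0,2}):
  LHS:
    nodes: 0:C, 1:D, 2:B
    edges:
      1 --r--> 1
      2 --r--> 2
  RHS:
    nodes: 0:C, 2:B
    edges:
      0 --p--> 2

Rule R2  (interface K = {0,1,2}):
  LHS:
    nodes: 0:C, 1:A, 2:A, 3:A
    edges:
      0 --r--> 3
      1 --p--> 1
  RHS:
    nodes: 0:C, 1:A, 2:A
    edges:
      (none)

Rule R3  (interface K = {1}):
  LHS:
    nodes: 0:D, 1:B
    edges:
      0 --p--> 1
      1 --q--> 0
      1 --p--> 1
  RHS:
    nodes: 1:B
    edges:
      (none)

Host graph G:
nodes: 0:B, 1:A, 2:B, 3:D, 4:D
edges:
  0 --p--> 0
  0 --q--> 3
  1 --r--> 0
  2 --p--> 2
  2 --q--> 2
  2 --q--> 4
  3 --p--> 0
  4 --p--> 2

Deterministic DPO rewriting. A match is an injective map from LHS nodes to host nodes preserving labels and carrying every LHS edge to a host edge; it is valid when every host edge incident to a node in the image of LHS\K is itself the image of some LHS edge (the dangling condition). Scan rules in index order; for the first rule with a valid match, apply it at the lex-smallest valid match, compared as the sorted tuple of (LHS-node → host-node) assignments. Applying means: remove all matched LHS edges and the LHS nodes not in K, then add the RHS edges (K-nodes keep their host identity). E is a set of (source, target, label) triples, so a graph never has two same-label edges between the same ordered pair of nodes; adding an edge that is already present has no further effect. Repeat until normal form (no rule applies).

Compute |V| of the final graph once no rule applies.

Answer: 3

Derivation:
[0] host  ⇒  5 nodes, 8 edges  {0-p->0 0-q->3 1-r->0 2-p->2 2-q->2 2-q->4 3-p->0 4-p->2}
[1] R3 @ {0↦3, 1↦0}  ⇒  4 nodes, 5 edges  {1-r->0 2-p->2 2-q->2 2-q->4 4-p->2}
[2] R3 @ {0↦4, 1↦2}  ⇒  3 nodes, 2 edges  {1-r->0 2-q->2}
halt: no rule applies after step 2
NF nodes: {0:B, 1:A, 2:B}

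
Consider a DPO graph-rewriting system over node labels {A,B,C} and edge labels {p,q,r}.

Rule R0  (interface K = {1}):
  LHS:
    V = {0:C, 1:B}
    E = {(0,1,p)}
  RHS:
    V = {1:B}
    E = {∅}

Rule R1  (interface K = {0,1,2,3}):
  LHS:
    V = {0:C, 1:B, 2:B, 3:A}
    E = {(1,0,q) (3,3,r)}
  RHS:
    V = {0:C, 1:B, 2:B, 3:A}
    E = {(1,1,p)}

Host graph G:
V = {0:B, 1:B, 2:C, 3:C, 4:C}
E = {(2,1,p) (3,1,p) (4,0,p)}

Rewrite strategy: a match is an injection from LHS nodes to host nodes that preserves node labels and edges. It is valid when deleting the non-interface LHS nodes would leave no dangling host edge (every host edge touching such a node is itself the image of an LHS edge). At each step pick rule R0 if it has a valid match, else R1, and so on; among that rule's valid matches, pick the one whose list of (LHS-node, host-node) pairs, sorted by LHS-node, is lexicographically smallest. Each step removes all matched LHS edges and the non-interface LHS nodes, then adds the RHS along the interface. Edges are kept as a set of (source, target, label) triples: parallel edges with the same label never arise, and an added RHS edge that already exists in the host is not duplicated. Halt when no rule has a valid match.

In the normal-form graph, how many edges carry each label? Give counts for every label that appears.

Answer: (no edges)

Derivation:
initial: |V|=5 |E|=3  E = 2-p->1 3-p->1 4-p->0
step 1: apply R0 at {0↦2, 1↦1}  → |V|=4 |E|=2  E = 3-p->1 4-p->0
step 2: apply R0 at {0↦3, 1↦1}  → |V|=3 |E|=1  E = 4-p->0
step 3: apply R0 at {0↦4, 1↦0}  → |V|=2 |E|=0  E = ∅
halt: no rule applies after step 3
NF edges: []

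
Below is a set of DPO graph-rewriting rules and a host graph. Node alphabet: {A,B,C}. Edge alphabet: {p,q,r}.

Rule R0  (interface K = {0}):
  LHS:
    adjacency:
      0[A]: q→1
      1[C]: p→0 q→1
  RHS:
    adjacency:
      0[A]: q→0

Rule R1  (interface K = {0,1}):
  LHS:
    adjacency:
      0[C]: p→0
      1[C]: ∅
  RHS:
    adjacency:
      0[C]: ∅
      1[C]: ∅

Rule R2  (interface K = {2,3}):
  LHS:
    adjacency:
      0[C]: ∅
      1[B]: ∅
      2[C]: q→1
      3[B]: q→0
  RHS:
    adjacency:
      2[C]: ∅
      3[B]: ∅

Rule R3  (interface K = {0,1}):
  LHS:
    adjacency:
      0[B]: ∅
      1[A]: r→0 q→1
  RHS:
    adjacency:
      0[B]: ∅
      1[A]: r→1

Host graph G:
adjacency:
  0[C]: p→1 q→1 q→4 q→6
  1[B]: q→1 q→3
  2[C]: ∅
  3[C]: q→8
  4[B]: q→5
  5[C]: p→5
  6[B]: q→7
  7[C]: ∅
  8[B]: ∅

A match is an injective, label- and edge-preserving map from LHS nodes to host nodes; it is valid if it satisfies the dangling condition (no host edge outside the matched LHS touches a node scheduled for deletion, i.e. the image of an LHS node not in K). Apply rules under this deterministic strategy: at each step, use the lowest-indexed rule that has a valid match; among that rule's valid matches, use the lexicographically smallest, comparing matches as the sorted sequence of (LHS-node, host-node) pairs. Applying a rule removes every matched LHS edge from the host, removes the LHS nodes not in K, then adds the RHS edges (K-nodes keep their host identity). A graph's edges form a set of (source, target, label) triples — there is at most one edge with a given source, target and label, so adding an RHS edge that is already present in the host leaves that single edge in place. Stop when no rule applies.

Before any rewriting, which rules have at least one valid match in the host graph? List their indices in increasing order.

Answer: [R1,R2]

Steps:
R0: no valid match — LHS pattern not found
R1: 4 valid matches — {0↦5, 1↦0}, {0↦5, 1↦2}, {0↦5, 1↦3} (+1 more)
R2: 1 valid match — {0↦7, 1↦8, 2↦3, 3↦6}
R3: no valid match — LHS pattern not found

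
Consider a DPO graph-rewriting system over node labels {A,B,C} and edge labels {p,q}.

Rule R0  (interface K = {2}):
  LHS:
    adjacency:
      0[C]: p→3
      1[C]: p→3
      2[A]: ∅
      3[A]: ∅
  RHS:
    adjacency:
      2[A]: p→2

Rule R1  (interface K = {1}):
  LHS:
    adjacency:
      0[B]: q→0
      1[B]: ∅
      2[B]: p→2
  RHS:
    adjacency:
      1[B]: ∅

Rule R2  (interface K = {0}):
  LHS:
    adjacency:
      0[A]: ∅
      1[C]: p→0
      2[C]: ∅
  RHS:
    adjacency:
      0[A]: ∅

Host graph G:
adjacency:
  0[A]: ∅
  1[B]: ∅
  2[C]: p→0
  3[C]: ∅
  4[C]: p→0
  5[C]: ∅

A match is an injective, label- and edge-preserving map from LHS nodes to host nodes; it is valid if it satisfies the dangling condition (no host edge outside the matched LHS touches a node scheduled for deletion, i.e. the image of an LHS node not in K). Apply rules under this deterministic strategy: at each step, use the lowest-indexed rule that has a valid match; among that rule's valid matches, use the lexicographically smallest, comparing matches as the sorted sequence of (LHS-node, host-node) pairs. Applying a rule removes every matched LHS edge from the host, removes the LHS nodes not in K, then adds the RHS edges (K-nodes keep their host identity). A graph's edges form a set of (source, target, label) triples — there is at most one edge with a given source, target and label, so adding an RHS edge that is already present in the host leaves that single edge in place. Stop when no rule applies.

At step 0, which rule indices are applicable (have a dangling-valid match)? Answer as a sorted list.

Answer: [R2]

Derivation:
R0: no valid match — LHS pattern not found
R1: no valid match — LHS pattern not found
R2: 4 valid matches — {0↦0, 1↦2, 2↦3}, {0↦0, 1↦2, 2↦5}, {0↦0, 1↦4, 2↦3} (+1 more)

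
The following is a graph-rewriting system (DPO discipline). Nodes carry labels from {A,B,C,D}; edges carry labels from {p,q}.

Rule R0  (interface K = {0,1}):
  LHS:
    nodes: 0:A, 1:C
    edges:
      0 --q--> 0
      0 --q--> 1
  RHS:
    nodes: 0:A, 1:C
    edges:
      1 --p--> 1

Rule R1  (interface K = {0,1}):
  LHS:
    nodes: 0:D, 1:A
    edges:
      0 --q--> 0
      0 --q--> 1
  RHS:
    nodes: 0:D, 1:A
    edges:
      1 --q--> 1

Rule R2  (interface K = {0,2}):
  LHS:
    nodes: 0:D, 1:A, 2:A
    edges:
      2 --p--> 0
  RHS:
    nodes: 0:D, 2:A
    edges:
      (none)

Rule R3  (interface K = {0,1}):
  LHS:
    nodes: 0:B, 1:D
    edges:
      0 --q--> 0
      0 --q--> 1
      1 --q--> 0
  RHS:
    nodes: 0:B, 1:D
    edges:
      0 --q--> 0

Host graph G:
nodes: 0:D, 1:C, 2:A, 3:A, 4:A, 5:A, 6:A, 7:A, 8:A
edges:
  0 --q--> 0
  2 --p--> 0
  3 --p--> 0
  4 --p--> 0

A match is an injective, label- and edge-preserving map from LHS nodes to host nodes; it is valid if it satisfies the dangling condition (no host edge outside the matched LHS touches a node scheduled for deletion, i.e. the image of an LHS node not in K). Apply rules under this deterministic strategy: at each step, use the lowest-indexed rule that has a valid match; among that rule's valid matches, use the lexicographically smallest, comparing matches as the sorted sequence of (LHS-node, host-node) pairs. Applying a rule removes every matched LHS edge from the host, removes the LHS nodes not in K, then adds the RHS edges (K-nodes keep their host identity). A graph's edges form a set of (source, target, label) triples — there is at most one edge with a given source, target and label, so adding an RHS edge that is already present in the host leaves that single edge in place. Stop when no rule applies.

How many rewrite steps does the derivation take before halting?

start.  V:9 E:4  edges: 0-q->0 2-p->0 3-p->0 4-p->0
1. fire R2 via {0↦0, 1↦5, 2↦2}  →  V:8 E:3  edges: 0-q->0 3-p->0 4-p->0
2. fire R2 via {0↦0, 1↦2, 2↦3}  →  V:7 E:2  edges: 0-q->0 4-p->0
3. fire R2 via {0↦0, 1↦3, 2↦4}  →  V:6 E:1  edges: 0-q->0
halt: no rule applies after step 3

Answer: 3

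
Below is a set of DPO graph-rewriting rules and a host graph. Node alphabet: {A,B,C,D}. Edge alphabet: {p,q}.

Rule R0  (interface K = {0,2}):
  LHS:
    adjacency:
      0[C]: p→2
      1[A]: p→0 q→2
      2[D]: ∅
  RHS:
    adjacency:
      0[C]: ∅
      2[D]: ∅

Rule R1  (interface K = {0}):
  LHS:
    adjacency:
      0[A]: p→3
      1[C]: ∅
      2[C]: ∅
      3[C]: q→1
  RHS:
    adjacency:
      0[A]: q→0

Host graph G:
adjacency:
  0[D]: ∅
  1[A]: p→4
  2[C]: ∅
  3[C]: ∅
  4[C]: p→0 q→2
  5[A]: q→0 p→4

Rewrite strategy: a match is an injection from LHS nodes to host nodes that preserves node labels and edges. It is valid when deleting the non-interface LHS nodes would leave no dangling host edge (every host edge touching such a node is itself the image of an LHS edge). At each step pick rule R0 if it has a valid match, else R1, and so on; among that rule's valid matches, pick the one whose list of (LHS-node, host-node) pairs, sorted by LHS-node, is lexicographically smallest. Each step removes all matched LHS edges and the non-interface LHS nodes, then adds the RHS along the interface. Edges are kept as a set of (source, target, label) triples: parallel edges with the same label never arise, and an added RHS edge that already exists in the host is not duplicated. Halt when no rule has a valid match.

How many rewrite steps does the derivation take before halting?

Answer: 2

Steps:
[0] host  ⇒  6 nodes, 5 edges  {1-p->4 4-p->0 4-q->2 5-q->0 5-p->4}
[1] R0 @ {0↦4, 1↦5, 2↦0}  ⇒  5 nodes, 2 edges  {1-p->4 4-q->2}
[2] R1 @ {0↦1, 1↦2, 2↦3, 3↦4}  ⇒  2 nodes, 1 edges  {1-q->1}
normal form: no rule applies after step 2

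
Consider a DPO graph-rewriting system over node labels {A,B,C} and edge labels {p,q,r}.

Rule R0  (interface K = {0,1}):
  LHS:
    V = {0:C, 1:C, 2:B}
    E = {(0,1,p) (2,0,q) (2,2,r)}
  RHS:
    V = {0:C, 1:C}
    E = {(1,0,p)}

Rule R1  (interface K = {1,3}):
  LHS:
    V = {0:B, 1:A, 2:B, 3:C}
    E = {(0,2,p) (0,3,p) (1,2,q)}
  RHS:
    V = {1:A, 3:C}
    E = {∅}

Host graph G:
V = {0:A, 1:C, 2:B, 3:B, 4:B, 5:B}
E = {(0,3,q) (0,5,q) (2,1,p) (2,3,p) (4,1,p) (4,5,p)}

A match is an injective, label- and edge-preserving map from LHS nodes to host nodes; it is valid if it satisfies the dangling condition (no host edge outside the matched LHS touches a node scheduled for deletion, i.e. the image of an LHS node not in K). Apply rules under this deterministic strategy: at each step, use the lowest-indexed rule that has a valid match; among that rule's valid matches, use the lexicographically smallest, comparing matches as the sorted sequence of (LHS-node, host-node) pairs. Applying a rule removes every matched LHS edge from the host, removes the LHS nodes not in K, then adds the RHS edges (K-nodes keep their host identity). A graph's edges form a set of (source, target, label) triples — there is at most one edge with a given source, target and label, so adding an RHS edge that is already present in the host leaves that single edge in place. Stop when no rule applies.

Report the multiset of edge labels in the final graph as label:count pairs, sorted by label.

initial: |V|=6 |E|=6  E = 0-q->3 0-q->5 2-p->1 2-p->3 4-p->1 4-p->5
step 1: apply R1 at {0↦2, 1↦0, 2↦3, 3↦1}  → |V|=4 |E|=3  E = 0-q->5 4-p->1 4-p->5
step 2: apply R1 at {0↦4, 1↦0, 2↦5, 3↦1}  → |V|=2 |E|=0  E = ∅
final graph: no rule applies after step 2
NF edges: []

Answer: (no edges)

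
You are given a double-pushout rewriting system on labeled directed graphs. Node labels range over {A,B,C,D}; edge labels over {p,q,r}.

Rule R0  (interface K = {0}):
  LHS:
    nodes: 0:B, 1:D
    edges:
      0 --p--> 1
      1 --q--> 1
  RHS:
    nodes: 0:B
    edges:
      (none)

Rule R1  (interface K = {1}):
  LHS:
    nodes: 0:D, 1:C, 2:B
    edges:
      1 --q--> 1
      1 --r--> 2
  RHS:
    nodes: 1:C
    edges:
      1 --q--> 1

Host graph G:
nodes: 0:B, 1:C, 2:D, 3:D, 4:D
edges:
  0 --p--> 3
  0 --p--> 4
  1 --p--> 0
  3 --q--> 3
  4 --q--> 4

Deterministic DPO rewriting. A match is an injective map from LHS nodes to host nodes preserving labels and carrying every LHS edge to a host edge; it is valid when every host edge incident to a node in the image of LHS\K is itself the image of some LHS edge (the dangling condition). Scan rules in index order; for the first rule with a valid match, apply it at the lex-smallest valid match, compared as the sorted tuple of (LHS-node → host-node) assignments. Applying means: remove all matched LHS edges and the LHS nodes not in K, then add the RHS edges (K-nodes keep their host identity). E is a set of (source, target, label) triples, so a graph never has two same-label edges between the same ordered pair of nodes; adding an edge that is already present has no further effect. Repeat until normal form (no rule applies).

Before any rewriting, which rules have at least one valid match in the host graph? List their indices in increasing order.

R0: 2 valid matches — {0↦0, 1↦3}, {0↦0, 1↦4}
R1: no valid match — LHS pattern not found

Answer: [R0]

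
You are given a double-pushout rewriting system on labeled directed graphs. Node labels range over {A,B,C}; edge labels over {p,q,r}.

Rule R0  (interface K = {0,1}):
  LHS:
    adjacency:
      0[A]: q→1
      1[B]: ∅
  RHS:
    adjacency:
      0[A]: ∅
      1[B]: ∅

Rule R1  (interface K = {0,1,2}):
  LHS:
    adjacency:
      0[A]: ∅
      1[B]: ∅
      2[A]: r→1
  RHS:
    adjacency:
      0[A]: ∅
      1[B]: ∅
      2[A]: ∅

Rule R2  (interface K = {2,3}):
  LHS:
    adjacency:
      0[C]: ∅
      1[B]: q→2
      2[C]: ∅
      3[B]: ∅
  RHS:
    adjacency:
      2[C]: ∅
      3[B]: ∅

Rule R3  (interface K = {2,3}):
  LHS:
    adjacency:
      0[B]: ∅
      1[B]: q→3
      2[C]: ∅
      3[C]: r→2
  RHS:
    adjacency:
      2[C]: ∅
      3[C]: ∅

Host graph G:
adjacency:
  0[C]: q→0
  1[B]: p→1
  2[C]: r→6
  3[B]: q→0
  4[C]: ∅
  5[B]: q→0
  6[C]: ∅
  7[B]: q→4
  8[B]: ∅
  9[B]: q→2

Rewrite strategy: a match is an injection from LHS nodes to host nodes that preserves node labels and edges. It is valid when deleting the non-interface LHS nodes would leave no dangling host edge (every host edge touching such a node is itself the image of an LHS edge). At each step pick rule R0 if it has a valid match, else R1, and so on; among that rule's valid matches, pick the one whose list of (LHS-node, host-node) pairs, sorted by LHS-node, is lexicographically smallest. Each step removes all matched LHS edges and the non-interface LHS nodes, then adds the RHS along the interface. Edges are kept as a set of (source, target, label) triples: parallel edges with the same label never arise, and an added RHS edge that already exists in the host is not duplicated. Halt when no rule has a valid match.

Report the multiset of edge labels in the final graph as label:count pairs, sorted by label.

[0] host  ⇒  10 nodes, 7 edges  {0-q->0 1-p->1 2-r->6 3-q->0 5-q->0 7-q->4 9-q->2}
[1] R3 @ {0↦8, 1↦9, 2↦6, 3↦2}  ⇒  8 nodes, 5 edges  {0-q->0 1-p->1 3-q->0 5-q->0 7-q->4}
[2] R2 @ {0↦2, 1↦3, 2↦0, 3↦1}  ⇒  6 nodes, 4 edges  {0-q->0 1-p->1 5-q->0 7-q->4}
[3] R2 @ {0↦6, 1↦5, 2↦0, 3↦1}  ⇒  4 nodes, 3 edges  {0-q->0 1-p->1 7-q->4}
halt: no rule applies after step 3
NF edges: [(0, 0, 'q'), (1, 1, 'p'), (7, 4, 'q')]

Answer: p:1 q:2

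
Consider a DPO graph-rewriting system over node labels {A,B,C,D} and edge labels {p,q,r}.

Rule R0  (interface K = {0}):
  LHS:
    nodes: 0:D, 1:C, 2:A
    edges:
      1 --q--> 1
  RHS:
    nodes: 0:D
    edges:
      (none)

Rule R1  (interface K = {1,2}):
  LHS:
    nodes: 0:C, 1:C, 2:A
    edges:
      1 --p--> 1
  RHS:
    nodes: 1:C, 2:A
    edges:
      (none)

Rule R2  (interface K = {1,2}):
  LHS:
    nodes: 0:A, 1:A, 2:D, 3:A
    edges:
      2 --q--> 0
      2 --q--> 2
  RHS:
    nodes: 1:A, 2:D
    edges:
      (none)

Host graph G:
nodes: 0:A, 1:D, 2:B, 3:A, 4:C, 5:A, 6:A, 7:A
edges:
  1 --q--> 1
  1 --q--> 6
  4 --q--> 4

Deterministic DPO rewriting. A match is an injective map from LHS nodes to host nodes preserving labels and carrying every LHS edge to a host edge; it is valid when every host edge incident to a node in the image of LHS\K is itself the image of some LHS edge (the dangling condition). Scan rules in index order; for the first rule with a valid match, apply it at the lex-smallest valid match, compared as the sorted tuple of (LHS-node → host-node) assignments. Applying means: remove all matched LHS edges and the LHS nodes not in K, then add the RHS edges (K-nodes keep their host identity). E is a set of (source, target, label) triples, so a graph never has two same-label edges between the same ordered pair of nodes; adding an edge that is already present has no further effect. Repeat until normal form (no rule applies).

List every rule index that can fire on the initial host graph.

Answer: [R0,R2]

Rewrite trace:
R0: 4 valid matches — {0↦1, 1↦4, 2↦0}, {0↦1, 1↦4, 2↦3}, {0↦1, 1↦4, 2↦5} (+1 more)
R1: no valid match — LHS pattern not found
R2: 12 valid matches — {0↦6, 1↦0, 2↦1, 3↦3}, {0↦6, 1↦0, 2↦1, 3↦5}, {0↦6, 1↦0, 2↦1, 3↦7} (+9 more)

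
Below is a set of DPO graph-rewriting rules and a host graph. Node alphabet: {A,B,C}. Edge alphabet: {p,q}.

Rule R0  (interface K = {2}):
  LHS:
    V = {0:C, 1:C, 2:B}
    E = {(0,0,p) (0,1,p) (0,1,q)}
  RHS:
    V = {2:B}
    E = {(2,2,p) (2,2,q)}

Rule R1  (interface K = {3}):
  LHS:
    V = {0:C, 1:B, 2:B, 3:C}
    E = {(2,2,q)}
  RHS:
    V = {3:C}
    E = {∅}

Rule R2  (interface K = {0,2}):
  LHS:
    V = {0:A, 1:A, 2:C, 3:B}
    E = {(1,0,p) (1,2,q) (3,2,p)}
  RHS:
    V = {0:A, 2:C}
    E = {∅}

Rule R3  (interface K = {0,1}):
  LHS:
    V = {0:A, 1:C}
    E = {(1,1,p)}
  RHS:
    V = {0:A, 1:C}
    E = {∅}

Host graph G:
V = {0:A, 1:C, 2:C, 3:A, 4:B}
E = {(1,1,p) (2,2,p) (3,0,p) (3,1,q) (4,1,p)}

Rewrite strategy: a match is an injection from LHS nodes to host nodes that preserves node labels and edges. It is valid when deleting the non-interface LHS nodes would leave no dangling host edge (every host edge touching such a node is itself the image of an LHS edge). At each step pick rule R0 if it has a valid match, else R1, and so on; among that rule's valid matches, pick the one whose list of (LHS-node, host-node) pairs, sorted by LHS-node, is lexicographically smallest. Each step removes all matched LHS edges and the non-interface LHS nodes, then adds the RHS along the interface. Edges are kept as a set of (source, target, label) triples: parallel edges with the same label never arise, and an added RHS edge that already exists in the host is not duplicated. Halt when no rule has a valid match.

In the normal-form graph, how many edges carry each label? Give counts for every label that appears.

Answer: (no edges)

Rewrite trace:
[0] host  ⇒  5 nodes, 5 edges  {1-p->1 2-p->2 3-p->0 3-q->1 4-p->1}
[1] R2 @ {0↦0, 1↦3, 2↦1, 3↦4}  ⇒  3 nodes, 2 edges  {1-p->1 2-p->2}
[2] R3 @ {0↦0, 1↦1}  ⇒  3 nodes, 1 edges  {2-p->2}
[3] R3 @ {0↦0, 1↦2}  ⇒  3 nodes, 0 edges  {∅}
halt: no rule applies after step 3
NF edges: []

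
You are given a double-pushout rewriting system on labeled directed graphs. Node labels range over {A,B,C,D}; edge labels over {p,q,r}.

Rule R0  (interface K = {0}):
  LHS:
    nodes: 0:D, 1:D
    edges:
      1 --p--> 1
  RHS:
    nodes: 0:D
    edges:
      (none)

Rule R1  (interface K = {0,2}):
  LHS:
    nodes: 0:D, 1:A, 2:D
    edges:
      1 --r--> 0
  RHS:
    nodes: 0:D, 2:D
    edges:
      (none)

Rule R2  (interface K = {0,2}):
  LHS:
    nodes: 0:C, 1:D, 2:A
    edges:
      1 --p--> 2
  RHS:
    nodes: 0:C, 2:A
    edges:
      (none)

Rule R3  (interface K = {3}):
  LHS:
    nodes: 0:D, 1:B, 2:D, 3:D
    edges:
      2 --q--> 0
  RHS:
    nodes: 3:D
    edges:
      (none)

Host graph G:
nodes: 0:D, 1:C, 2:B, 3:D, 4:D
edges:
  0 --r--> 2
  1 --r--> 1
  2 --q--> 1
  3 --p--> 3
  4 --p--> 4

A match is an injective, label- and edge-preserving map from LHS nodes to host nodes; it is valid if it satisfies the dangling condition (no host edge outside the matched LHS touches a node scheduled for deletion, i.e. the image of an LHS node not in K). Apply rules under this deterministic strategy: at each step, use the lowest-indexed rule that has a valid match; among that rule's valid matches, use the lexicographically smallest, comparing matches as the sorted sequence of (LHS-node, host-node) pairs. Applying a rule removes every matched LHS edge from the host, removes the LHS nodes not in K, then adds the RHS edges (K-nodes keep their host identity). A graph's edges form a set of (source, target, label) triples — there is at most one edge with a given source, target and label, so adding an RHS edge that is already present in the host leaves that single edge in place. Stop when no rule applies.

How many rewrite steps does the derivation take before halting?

start.  V:5 E:5  edges: 0-r->2 1-r->1 2-q->1 3-p->3 4-p->4
1. fire R0 via {0↦0, 1↦3}  →  V:4 E:4  edges: 0-r->2 1-r->1 2-q->1 4-p->4
2. fire R0 via {0↦0, 1↦4}  →  V:3 E:3  edges: 0-r->2 1-r->1 2-q->1
halt: no rule applies after step 2

Answer: 2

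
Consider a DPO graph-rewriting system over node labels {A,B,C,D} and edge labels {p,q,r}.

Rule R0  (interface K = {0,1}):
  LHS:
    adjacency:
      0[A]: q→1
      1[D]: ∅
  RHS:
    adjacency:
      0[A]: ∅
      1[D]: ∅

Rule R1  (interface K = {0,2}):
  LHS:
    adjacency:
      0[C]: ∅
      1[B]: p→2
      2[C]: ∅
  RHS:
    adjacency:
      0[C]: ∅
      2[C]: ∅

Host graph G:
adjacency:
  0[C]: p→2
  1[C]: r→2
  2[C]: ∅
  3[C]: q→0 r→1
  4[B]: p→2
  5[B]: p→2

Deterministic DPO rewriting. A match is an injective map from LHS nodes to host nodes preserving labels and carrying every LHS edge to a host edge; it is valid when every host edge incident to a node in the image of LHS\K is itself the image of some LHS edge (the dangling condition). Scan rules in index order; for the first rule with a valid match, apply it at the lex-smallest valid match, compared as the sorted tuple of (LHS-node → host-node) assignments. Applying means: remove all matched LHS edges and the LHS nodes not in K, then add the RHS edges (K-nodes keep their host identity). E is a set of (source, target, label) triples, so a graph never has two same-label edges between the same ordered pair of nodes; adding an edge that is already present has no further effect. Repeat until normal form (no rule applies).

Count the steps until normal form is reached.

Answer: 2

Steps:
initial: |V|=6 |E|=6  E = 0-p->2 1-r->2 3-q->0 3-r->1 4-p->2 5-p->2
step 1: apply R1 at {0↦0, 1↦4, 2↦2}  → |V|=5 |E|=5  E = 0-p->2 1-r->2 3-q->0 3-r->1 5-p->2
step 2: apply R1 at {0↦0, 1↦5, 2↦2}  → |V|=4 |E|=4  E = 0-p->2 1-r->2 3-q->0 3-r->1
normal form: no rule applies after step 2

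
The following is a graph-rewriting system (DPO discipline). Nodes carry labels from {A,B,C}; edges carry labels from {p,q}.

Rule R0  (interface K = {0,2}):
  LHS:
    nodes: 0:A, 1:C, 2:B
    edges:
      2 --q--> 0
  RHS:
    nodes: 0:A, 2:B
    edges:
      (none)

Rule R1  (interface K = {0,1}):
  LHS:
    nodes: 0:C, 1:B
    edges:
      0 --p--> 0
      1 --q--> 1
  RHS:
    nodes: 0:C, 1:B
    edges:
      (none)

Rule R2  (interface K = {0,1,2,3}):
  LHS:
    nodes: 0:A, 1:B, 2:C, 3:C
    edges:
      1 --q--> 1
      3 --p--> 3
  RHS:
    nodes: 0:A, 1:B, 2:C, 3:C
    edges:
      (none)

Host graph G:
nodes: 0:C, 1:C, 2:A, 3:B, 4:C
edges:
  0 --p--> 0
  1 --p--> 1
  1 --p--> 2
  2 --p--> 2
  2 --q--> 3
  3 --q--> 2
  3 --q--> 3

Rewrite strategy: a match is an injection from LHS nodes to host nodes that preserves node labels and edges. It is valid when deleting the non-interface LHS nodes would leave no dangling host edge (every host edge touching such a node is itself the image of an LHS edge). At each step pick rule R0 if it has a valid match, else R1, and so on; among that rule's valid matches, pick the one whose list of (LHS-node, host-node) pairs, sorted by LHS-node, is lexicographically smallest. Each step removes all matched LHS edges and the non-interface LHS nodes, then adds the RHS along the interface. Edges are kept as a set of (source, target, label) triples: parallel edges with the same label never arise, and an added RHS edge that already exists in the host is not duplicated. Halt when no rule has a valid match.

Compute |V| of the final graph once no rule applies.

Answer: 4

Steps:
start.  V:5 E:7  edges: 0-p->0 1-p->1 1-p->2 2-p->2 2-q->3 3-q->2 3-q->3
1. fire R0 via {0↦2, 1↦4, 2↦3}  →  V:4 E:6  edges: 0-p->0 1-p->1 1-p->2 2-p->2 2-q->3 3-q->3
2. fire R1 via {0↦0, 1↦3}  →  V:4 E:4  edges: 1-p->1 1-p->2 2-p->2 2-q->3
final graph: no rule applies after step 2
NF nodes: {0:C, 1:C, 2:A, 3:B}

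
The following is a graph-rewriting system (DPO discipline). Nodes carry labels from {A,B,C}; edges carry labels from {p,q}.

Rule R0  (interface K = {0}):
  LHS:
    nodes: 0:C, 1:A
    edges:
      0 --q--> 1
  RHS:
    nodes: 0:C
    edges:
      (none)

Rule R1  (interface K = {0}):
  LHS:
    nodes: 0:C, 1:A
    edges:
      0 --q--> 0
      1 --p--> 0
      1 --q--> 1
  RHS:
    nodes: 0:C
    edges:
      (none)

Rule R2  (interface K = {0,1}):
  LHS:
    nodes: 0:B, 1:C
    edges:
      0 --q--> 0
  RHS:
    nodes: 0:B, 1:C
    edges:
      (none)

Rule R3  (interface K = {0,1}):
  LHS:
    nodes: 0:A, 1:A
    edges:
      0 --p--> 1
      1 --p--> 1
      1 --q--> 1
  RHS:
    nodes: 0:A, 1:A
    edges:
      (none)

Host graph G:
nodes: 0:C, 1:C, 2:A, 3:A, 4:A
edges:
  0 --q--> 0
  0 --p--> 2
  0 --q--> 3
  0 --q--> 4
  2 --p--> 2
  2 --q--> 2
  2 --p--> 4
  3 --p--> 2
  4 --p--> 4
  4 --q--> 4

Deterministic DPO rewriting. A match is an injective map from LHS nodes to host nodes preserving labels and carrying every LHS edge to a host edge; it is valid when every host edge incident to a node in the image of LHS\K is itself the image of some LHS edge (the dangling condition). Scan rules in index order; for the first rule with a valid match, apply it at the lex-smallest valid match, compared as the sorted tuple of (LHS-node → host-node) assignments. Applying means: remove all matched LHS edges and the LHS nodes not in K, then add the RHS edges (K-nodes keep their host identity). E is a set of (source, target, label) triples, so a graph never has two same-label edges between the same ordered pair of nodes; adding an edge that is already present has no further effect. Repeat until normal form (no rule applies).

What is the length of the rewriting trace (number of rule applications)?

Answer: 4

Steps:
initial: |V|=5 |E|=10  E = 0-q->0 0-p->2 0-q->3 0-q->4 2-p->2 2-q->2 2-p->4 3-p->2 4-p->4 4-q->4
step 1: apply R3 at {0↦2, 1↦4}  → |V|=5 |E|=7  E = 0-q->0 0-p->2 0-q->3 0-q->4 2-p->2 2-q->2 3-p->2
step 2: apply R0 at {0↦0, 1↦4}  → |V|=4 |E|=6  E = 0-q->0 0-p->2 0-q->3 2-p->2 2-q->2 3-p->2
step 3: apply R3 at {0↦3, 1↦2}  → |V|=4 |E|=3  E = 0-q->0 0-p->2 0-q->3
step 4: apply R0 at {0↦0, 1↦3}  → |V|=3 |E|=2  E = 0-q->0 0-p->2
normal form: no rule applies after step 4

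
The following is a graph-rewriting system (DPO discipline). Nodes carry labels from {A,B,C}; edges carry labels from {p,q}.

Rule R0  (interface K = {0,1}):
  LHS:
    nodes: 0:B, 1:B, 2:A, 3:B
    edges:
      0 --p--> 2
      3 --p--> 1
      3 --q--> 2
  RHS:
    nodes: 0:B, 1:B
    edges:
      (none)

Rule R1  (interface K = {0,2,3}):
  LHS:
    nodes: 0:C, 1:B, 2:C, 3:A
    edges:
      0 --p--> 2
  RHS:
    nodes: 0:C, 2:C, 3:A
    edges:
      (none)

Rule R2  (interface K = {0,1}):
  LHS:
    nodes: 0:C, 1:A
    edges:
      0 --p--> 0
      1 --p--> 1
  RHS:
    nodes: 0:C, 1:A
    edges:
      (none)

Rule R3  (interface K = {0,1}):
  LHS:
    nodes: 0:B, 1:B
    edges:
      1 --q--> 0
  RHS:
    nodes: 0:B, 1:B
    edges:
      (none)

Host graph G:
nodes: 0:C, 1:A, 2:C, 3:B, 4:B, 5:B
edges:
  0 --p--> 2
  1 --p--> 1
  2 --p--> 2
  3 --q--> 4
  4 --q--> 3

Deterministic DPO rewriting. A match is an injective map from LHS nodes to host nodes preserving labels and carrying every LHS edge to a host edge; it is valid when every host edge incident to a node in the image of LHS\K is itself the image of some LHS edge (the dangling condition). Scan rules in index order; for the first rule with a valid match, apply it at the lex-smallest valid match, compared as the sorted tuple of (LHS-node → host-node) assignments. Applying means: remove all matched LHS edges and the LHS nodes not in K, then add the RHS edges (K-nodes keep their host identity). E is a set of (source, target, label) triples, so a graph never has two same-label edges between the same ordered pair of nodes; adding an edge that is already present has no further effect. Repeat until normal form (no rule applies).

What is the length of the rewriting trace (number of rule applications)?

start.  V:6 E:5  edges: 0-p->2 1-p->1 2-p->2 3-q->4 4-q->3
1. fire R1 via {0↦0, 1↦5, 2↦2, 3↦1}  →  V:5 E:4  edges: 1-p->1 2-p->2 3-q->4 4-q->3
2. fire R2 via {0↦2, 1↦1}  →  V:5 E:2  edges: 3-q->4 4-q->3
3. fire R3 via {0↦3, 1↦4}  →  V:5 E:1  edges: 3-q->4
4. fire R3 via {0↦4, 1↦3}  →  V:5 E:0  edges: ∅
final graph: no rule applies after step 4

Answer: 4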